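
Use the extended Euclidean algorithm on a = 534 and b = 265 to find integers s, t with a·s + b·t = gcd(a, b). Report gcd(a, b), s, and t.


Euclidean algorithm on (534, 265) — divide until remainder is 0:
  534 = 2 · 265 + 4
  265 = 66 · 4 + 1
  4 = 4 · 1 + 0
gcd(534, 265) = 1.
Track Bezout coefficients alongside the remainders: start with r₀ = 534 = a·1 + b·0 (s = 1, t = 0) and r₁ = 265 = a·0 + b·1 (s = 0, t = 1); each new remainder r_{k+1} = r_{k-1} − q_k·r_k inherits s_{k+1} = s_{k-1} − q_k·s_k, t_{k+1} = t_{k-1} − q_k·t_k, so r_k = a·s_k + b·t_k at every step:
  q = 2: r = 4, s = 1 − 2·0 = 1, t = 0 − 2·1 = -2  (check: 534·1 + 265·(-2) = 4)
  q = 66: r = 1, s = 0 − 66·1 = -66, t = 1 − 66·(-2) = 133  (check: 534·(-66) + 265·133 = 1)
The row with r = 1 (the gcd) gives the Bezout coefficients s = -66, t = 133.
Result: 534 · (-66) + 265 · (133) = 1.

gcd(534, 265) = 1; s = -66, t = 133 (check: 534·(-66) + 265·133 = 1).


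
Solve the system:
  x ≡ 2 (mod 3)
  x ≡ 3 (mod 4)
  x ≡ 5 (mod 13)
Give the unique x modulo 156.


Moduli 3, 4, 13 are pairwise coprime; by CRT there is a unique solution modulo M = 3 · 4 · 13 = 156.
Solve pairwise, accumulating the modulus:
  Start with x ≡ 2 (mod 3).
  Combine with x ≡ 3 (mod 4): since gcd(3, 4) = 1, we get a unique residue mod 12.
    Write x = 2 + 3·t and substitute into x ≡ 3 (mod 4): 3·t ≡ 3 − 2 = 1 (mod 4).
    The inverse of 3 mod 4 is 3 (since 3·3 = 9 = 2·4 + 1), so t ≡ 3·1 = 3 ≡ 3 (mod 4).
    Then x = 2 + 3·3 = 11, valid modulo lcm(3, 4) = 12: x ≡ 11 (mod 12).
  Combine with x ≡ 5 (mod 13): since gcd(12, 13) = 1, we get a unique residue mod 156.
    Write x = 11 + 12·t and substitute into x ≡ 5 (mod 13): 12·t ≡ 5 − 11 = -6 (mod 13).
    Reduce coefficients mod 13: 12·t ≡ 7 (mod 13).
    The inverse of 12 mod 13 is 12 (since 12·12 = 144 = 11·13 + 1), so t ≡ 12·7 = 84 ≡ 6 (mod 13).
    Then x = 11 + 12·6 = 83, valid modulo lcm(12, 13) = 156: x ≡ 83 (mod 156).
Verify: 83 mod 3 = 2 ✓, 83 mod 4 = 3 ✓, 83 mod 13 = 5 ✓.

x ≡ 83 (mod 156).


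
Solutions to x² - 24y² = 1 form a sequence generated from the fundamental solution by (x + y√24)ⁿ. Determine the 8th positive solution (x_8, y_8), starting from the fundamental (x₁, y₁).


Step 1: Find the fundamental solution (x₁, y₁) of x² - 24y² = 1.
  Expand √24 as a continued fraction. a₀ = ⌊√24⌋ = 4; iterate m_{k+1} = d_k·a_k − m_k, d_{k+1} = (24 − m_{k+1}²)/d_k, a_{k+1} = ⌊(a₀ + m_{k+1})/d_{k+1}⌋ (starting m₀ = 0, d₀ = 1), with convergents p_k = a_k·p_{k-1} + p_{k-2}, q_k = a_k·q_{k-1} + q_{k-2} (p₋₁ = 1, q₋₁ = 0):
  k = 0: a₀ = 4; p₀/q₀ = 4/1; p₀² − 24·q₀² = 16 − 24 = -8.
  k = 1: m = 4, d = 8, a = ⌊(4 + 4)/8⌋ = 1; p/q = (1·4 + 1)/(1·1 + 0) = 5/1; p² − 24·q² = 25 − 24 = 1.
  The first convergent with p² − 24·q² = 1 gives the fundamental solution (x₁, y₁) = (5, 1).
Step 2: Apply the recurrence (x_{n+1}, y_{n+1}) = (x₁x_n + 24y₁y_n, x₁y_n + y₁x_n) repeatedly.
  From (x_1, y_1) = (5, 1): x_2 = 5·5 + 24·1·1 = 49; y_2 = 5·1 + 1·5 = 10.
  From (x_2, y_2) = (49, 10): x_3 = 5·49 + 24·1·10 = 485; y_3 = 5·10 + 1·49 = 99.
  From (x_3, y_3) = (485, 99): x_4 = 5·485 + 24·1·99 = 4801; y_4 = 5·99 + 1·485 = 980.
  From (x_4, y_4) = (4801, 980): x_5 = 5·4801 + 24·1·980 = 47525; y_5 = 5·980 + 1·4801 = 9701.
  From (x_5, y_5) = (47525, 9701): x_6 = 5·47525 + 24·1·9701 = 470449; y_6 = 5·9701 + 1·47525 = 96030.
  From (x_6, y_6) = (470449, 96030): x_7 = 5·470449 + 24·1·96030 = 4656965; y_7 = 5·96030 + 1·470449 = 950599.
  From (x_7, y_7) = (4656965, 950599): x_8 = 5·4656965 + 24·1·950599 = 46099201; y_8 = 5·950599 + 1·4656965 = 9409960.
Step 3: Verify x_8² - 24·y_8² = 2125136332838401 - 2125136332838400 = 1 (should be 1). ✓

(x_1, y_1) = (5, 1); (x_8, y_8) = (46099201, 9409960).


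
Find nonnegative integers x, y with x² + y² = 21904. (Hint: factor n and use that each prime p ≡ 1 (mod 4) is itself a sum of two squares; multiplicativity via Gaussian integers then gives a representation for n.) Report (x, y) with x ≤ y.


Step 1: Factor n = 21904 = 2^4 · 37^2.
Step 2: Check the mod-4 condition on each prime factor: 2 = 2 (special); 37 ≡ 1 (mod 4), exponent 2.
All primes ≡ 3 (mod 4) appear to even exponent (or don't appear), so by the two-squares theorem n IS expressible as a sum of two squares.
Step 3: Build a representation. Group n = k² · m with k = 4 and m = 37 · 37 = 1369 (a product of primes ≡ 1 (mod 4)); a representation of m scales to one of n via (k·x)² + (k·y)² = k²(x² + y²). Each prime p ≡ 1 (mod 4) is itself a sum of two squares; find a² by testing p − a² for a perfect square:
  37: 37 − 1² = 36 = 6² ⇒ 37 = 1² + 6².
  Combine using the Brahmagupta–Fibonacci identity (a² + b²)(c² + d²) = (ac − bd)² + (ad + bc)² = (ac + bd)² + (ad − bc)²:
  37 · 37 = 1369: from (1² + 6²)(1² + 6²), take (1·1 − 6·6, 1·6 + 6·1) = (1 − 36, 6 + 6) = (-35, 12); dropping signs (only squares matter) gives (35, 12); check 35² + 12² = 1225 + 144 = 1369 ✓.
  Scale by k = 4: (4·35, 4·12) = (140, 48).
Step 4: Order so x ≤ y and verify: 48² + 140² = 2304 + 19600 = 21904 = n. ✓

n = 21904 = 48² + 140² (one valid representation with x ≤ y).


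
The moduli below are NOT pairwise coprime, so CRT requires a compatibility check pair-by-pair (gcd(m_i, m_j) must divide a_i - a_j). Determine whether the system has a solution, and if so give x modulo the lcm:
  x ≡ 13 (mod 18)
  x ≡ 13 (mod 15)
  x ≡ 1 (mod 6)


Moduli 18, 15, 6 are not pairwise coprime, so CRT works modulo lcm(m_i) when all pairwise compatibility conditions hold.
Pairwise compatibility: gcd(m_i, m_j) must divide a_i - a_j for every pair.
Merge one congruence at a time:
  Start: x ≡ 13 (mod 18).
  Combine with x ≡ 13 (mod 15): gcd(18, 15) = 3; 13 - 13 = 0, which IS divisible by 3, so compatible.
    Write x = 13 + 18·t and substitute into x ≡ 13 (mod 15): 18·t ≡ 13 − 13 = 0 (mod 15).
    Divide the congruence (and modulus) by g = 3: 6·t ≡ 0 (mod 5).
    Reduce coefficients mod 5: 1·t ≡ 0 (mod 5).
    So t ≡ 0 (mod 5).
    Then x = 13 + 18·0 = 13, valid modulo lcm(18, 15) = 90: x ≡ 13 (mod 90).
  Combine with x ≡ 1 (mod 6): gcd(90, 6) = 6; 1 - 13 = -12, which IS divisible by 6, so compatible.
    Write x = 13 + 90·t and substitute into x ≡ 1 (mod 6): 90·t ≡ 1 − 13 = -12 (mod 6).
    Divide the congruence (and modulus) by g = 6: 15·t ≡ -2 (mod 1).
    Modulo 1 every t works; take t = 0.
    Then x = 13 + 90·0 = 13, valid modulo lcm(90, 6) = 90: x ≡ 13 (mod 90).
Verify: 13 mod 18 = 13, 13 mod 15 = 13, 13 mod 6 = 1.

x ≡ 13 (mod 90).


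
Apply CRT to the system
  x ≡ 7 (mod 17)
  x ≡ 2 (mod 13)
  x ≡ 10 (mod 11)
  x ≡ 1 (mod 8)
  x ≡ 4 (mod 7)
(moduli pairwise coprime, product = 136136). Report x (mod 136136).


Product of moduli M = 17 · 13 · 11 · 8 · 7 = 136136.
Merge one congruence at a time:
  Start: x ≡ 7 (mod 17).
  Combine with x ≡ 2 (mod 13); new modulus lcm = 221.
    Write x = 7 + 17·t and substitute into x ≡ 2 (mod 13): 17·t ≡ 2 − 7 = -5 (mod 13).
    Reduce coefficients mod 13: 4·t ≡ 8 (mod 13).
    The inverse of 4 mod 13 is 10 (since 4·10 = 40 = 3·13 + 1), so t ≡ 10·8 = 80 ≡ 2 (mod 13).
    Then x = 7 + 17·2 = 41, valid modulo lcm(17, 13) = 221: x ≡ 41 (mod 221).
  Combine with x ≡ 10 (mod 11); new modulus lcm = 2431.
    Write x = 41 + 221·t and substitute into x ≡ 10 (mod 11): 221·t ≡ 10 − 41 = -31 (mod 11).
    Reduce coefficients mod 11: 1·t ≡ 2 (mod 11).
    So t ≡ 2 (mod 11).
    Then x = 41 + 221·2 = 483, valid modulo lcm(221, 11) = 2431: x ≡ 483 (mod 2431).
  Combine with x ≡ 1 (mod 8); new modulus lcm = 19448.
    Write x = 483 + 2431·t and substitute into x ≡ 1 (mod 8): 2431·t ≡ 1 − 483 = -482 (mod 8).
    Reduce coefficients mod 8: 7·t ≡ 6 (mod 8).
    The inverse of 7 mod 8 is 7 (since 7·7 = 49 = 6·8 + 1), so t ≡ 7·6 = 42 ≡ 2 (mod 8).
    Then x = 483 + 2431·2 = 5345, valid modulo lcm(2431, 8) = 19448: x ≡ 5345 (mod 19448).
  Combine with x ≡ 4 (mod 7); new modulus lcm = 136136.
    Write x = 5345 + 19448·t and substitute into x ≡ 4 (mod 7): 19448·t ≡ 4 − 5345 = -5341 (mod 7).
    Reduce coefficients mod 7: 2·t ≡ 0 (mod 7).
    The inverse of 2 mod 7 is 4 (since 2·4 = 8 = 1·7 + 1), so t ≡ 4·0 = 0 ≡ 0 (mod 7).
    Then x = 5345 + 19448·0 = 5345, valid modulo lcm(19448, 7) = 136136: x ≡ 5345 (mod 136136).
Verify against each original: 5345 mod 17 = 7, 5345 mod 13 = 2, 5345 mod 11 = 10, 5345 mod 8 = 1, 5345 mod 7 = 4.

x ≡ 5345 (mod 136136).


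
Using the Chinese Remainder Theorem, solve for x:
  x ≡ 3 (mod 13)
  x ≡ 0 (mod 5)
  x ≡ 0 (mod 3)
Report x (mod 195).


Moduli 13, 5, 3 are pairwise coprime; by CRT there is a unique solution modulo M = 13 · 5 · 3 = 195.
Solve pairwise, accumulating the modulus:
  Start with x ≡ 3 (mod 13).
  Combine with x ≡ 0 (mod 5): since gcd(13, 5) = 1, we get a unique residue mod 65.
    Write x = 3 + 13·t and substitute into x ≡ 0 (mod 5): 13·t ≡ 0 − 3 = -3 (mod 5).
    Reduce coefficients mod 5: 3·t ≡ 2 (mod 5).
    The inverse of 3 mod 5 is 2 (since 3·2 = 6 = 1·5 + 1), so t ≡ 2·2 = 4 ≡ 4 (mod 5).
    Then x = 3 + 13·4 = 55, valid modulo lcm(13, 5) = 65: x ≡ 55 (mod 65).
  Combine with x ≡ 0 (mod 3): since gcd(65, 3) = 1, we get a unique residue mod 195.
    Write x = 55 + 65·t and substitute into x ≡ 0 (mod 3): 65·t ≡ 0 − 55 = -55 (mod 3).
    Reduce coefficients mod 3: 2·t ≡ 2 (mod 3).
    The inverse of 2 mod 3 is 2 (since 2·2 = 4 = 1·3 + 1), so t ≡ 2·2 = 4 ≡ 1 (mod 3).
    Then x = 55 + 65·1 = 120, valid modulo lcm(65, 3) = 195: x ≡ 120 (mod 195).
Verify: 120 mod 13 = 3 ✓, 120 mod 5 = 0 ✓, 120 mod 3 = 0 ✓.

x ≡ 120 (mod 195).


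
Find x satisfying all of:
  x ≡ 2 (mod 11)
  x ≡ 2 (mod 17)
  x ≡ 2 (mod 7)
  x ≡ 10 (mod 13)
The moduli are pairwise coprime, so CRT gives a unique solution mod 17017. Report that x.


Product of moduli M = 11 · 17 · 7 · 13 = 17017.
Merge one congruence at a time:
  Start: x ≡ 2 (mod 11).
  Combine with x ≡ 2 (mod 17); new modulus lcm = 187.
    Write x = 2 + 11·t and substitute into x ≡ 2 (mod 17): 11·t ≡ 2 − 2 = 0 (mod 17).
    The inverse of 11 mod 17 is 14 (since 11·14 = 154 = 9·17 + 1), so t ≡ 14·0 = 0 ≡ 0 (mod 17).
    Then x = 2 + 11·0 = 2, valid modulo lcm(11, 17) = 187: x ≡ 2 (mod 187).
  Combine with x ≡ 2 (mod 7); new modulus lcm = 1309.
    Write x = 2 + 187·t and substitute into x ≡ 2 (mod 7): 187·t ≡ 2 − 2 = 0 (mod 7).
    Reduce coefficients mod 7: 5·t ≡ 0 (mod 7).
    The inverse of 5 mod 7 is 3 (since 5·3 = 15 = 2·7 + 1), so t ≡ 3·0 = 0 ≡ 0 (mod 7).
    Then x = 2 + 187·0 = 2, valid modulo lcm(187, 7) = 1309: x ≡ 2 (mod 1309).
  Combine with x ≡ 10 (mod 13); new modulus lcm = 17017.
    Write x = 2 + 1309·t and substitute into x ≡ 10 (mod 13): 1309·t ≡ 10 − 2 = 8 (mod 13).
    Reduce coefficients mod 13: 9·t ≡ 8 (mod 13).
    The inverse of 9 mod 13 is 3 (since 9·3 = 27 = 2·13 + 1), so t ≡ 3·8 = 24 ≡ 11 (mod 13).
    Then x = 2 + 1309·11 = 14401, valid modulo lcm(1309, 13) = 17017: x ≡ 14401 (mod 17017).
Verify against each original: 14401 mod 11 = 2, 14401 mod 17 = 2, 14401 mod 7 = 2, 14401 mod 13 = 10.

x ≡ 14401 (mod 17017).


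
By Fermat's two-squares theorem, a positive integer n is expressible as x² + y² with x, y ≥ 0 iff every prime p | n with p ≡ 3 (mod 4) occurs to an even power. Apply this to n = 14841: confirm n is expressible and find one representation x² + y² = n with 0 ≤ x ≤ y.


Step 1: Factor n = 14841 = 3^2 · 17 · 97.
Step 2: Check the mod-4 condition on each prime factor: 3 ≡ 3 (mod 4), exponent 2 (must be even); 17 ≡ 1 (mod 4), exponent 1; 97 ≡ 1 (mod 4), exponent 1.
All primes ≡ 3 (mod 4) appear to even exponent (or don't appear), so by the two-squares theorem n IS expressible as a sum of two squares.
Step 3: Build a representation. Group n = k² · m with k = 3 and m = 17 · 97 = 1649 (a product of primes ≡ 1 (mod 4)); a representation of m scales to one of n via (k·x)² + (k·y)² = k²(x² + y²). Each prime p ≡ 1 (mod 4) is itself a sum of two squares; find a² by testing p − a² for a perfect square:
  17: 17 − 1² = 16 = 4² ⇒ 17 = 1² + 4².
  97: 97 − 1² = 96, 97 − 2² = 93, 97 − 3² = 88, 97 − 4² = 81 = 9² ⇒ 97 = 4² + 9².
  Combine using the Brahmagupta–Fibonacci identity (a² + b²)(c² + d²) = (ac − bd)² + (ad + bc)² = (ac + bd)² + (ad − bc)²:
  17 · 97 = 1649: from (1² + 4²)(4² + 9²), take (1·4 − 4·9, 1·9 + 4·4) = (4 − 36, 9 + 16) = (-32, 25); dropping signs (only squares matter) gives (32, 25); check 32² + 25² = 1024 + 625 = 1649 ✓.
  Scale by k = 3: (3·32, 3·25) = (96, 75).
Step 4: Order so x ≤ y and verify: 75² + 96² = 5625 + 9216 = 14841 = n. ✓

n = 14841 = 75² + 96² (one valid representation with x ≤ y).


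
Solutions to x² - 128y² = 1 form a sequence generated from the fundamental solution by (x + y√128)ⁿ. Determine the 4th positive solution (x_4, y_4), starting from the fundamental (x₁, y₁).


Step 1: Find the fundamental solution (x₁, y₁) of x² - 128y² = 1.
  Expand √128 as a continued fraction. a₀ = ⌊√128⌋ = 11; iterate m_{k+1} = d_k·a_k − m_k, d_{k+1} = (128 − m_{k+1}²)/d_k, a_{k+1} = ⌊(a₀ + m_{k+1})/d_{k+1}⌋ (starting m₀ = 0, d₀ = 1), with convergents p_k = a_k·p_{k-1} + p_{k-2}, q_k = a_k·q_{k-1} + q_{k-2} (p₋₁ = 1, q₋₁ = 0):
  k = 0: a₀ = 11; p₀/q₀ = 11/1; p₀² − 128·q₀² = 121 − 128 = -7.
  k = 1: m = 11, d = 7, a = ⌊(11 + 11)/7⌋ = 3; p/q = (3·11 + 1)/(3·1 + 0) = 34/3; p² − 128·q² = 1156 − 1152 = 4.
  k = 2: m = 10, d = 4, a = ⌊(11 + 10)/4⌋ = 5; p/q = (5·34 + 11)/(5·3 + 1) = 181/16; p² − 128·q² = 32761 − 32768 = -7.
  k = 3: m = 10, d = 7, a = ⌊(11 + 10)/7⌋ = 3; p/q = (3·181 + 34)/(3·16 + 3) = 577/51; p² − 128·q² = 332929 − 332928 = 1.
  The first convergent with p² − 128·q² = 1 gives the fundamental solution (x₁, y₁) = (577, 51).
Step 2: Apply the recurrence (x_{n+1}, y_{n+1}) = (x₁x_n + 128y₁y_n, x₁y_n + y₁x_n) repeatedly.
  From (x_1, y_1) = (577, 51): x_2 = 577·577 + 128·51·51 = 665857; y_2 = 577·51 + 51·577 = 58854.
  From (x_2, y_2) = (665857, 58854): x_3 = 577·665857 + 128·51·58854 = 768398401; y_3 = 577·58854 + 51·665857 = 67917465.
  From (x_3, y_3) = (768398401, 67917465): x_4 = 577·768398401 + 128·51·67917465 = 886731088897; y_4 = 577·67917465 + 51·768398401 = 78376695756.
Step 3: Verify x_4² - 128·y_4² = 786292024016459316676609 - 786292024016459316676608 = 1 (should be 1). ✓

(x_1, y_1) = (577, 51); (x_4, y_4) = (886731088897, 78376695756).


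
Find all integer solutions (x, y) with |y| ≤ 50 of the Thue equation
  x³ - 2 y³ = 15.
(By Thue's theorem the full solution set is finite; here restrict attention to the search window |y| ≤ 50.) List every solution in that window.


The equation is x³ - 2y³ = 15. For fixed y, x³ = 2·y³ + 15, so a solution requires the RHS to be a perfect cube.
Strategy: iterate y from -50 to 50, compute RHS = 2·y³ + 15, and check whether it is a (positive or negative) perfect cube.
Check small values of y:
  y = 0: RHS = 15 is not a perfect cube.
  y = 1: RHS = 17 is not a perfect cube.
  y = -1: RHS = 13 is not a perfect cube.
  y = 2: RHS = 31 is not a perfect cube.
  y = -2: RHS = -1 = (-1)³ ⇒ x = -1 works.
  y = 3: RHS = 69 is not a perfect cube.
  y = -3: RHS = -39 is not a perfect cube.
Continuing the search up to |y| = 50 finds no further solutions beyond those listed.
Collected solutions: (-1, -2).

Solutions (with |y| ≤ 50): (-1, -2).


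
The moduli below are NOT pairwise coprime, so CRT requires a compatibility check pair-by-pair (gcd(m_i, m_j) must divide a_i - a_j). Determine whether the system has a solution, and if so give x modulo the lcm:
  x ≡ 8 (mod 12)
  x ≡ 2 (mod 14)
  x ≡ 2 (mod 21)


Moduli 12, 14, 21 are not pairwise coprime, so CRT works modulo lcm(m_i) when all pairwise compatibility conditions hold.
Pairwise compatibility: gcd(m_i, m_j) must divide a_i - a_j for every pair.
Merge one congruence at a time:
  Start: x ≡ 8 (mod 12).
  Combine with x ≡ 2 (mod 14): gcd(12, 14) = 2; 2 - 8 = -6, which IS divisible by 2, so compatible.
    Write x = 8 + 12·t and substitute into x ≡ 2 (mod 14): 12·t ≡ 2 − 8 = -6 (mod 14).
    Divide the congruence (and modulus) by g = 2: 6·t ≡ -3 (mod 7).
    Reduce coefficients mod 7: 6·t ≡ 4 (mod 7).
    The inverse of 6 mod 7 is 6 (since 6·6 = 36 = 5·7 + 1), so t ≡ 6·4 = 24 ≡ 3 (mod 7).
    Then x = 8 + 12·3 = 44, valid modulo lcm(12, 14) = 84: x ≡ 44 (mod 84).
  Combine with x ≡ 2 (mod 21): gcd(84, 21) = 21; 2 - 44 = -42, which IS divisible by 21, so compatible.
    Write x = 44 + 84·t and substitute into x ≡ 2 (mod 21): 84·t ≡ 2 − 44 = -42 (mod 21).
    Divide the congruence (and modulus) by g = 21: 4·t ≡ -2 (mod 1).
    Modulo 1 every t works; take t = 0.
    Then x = 44 + 84·0 = 44, valid modulo lcm(84, 21) = 84: x ≡ 44 (mod 84).
Verify: 44 mod 12 = 8, 44 mod 14 = 2, 44 mod 21 = 2.

x ≡ 44 (mod 84).


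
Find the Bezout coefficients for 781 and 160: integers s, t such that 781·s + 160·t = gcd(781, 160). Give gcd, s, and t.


Euclidean algorithm on (781, 160) — divide until remainder is 0:
  781 = 4 · 160 + 141
  160 = 1 · 141 + 19
  141 = 7 · 19 + 8
  19 = 2 · 8 + 3
  8 = 2 · 3 + 2
  3 = 1 · 2 + 1
  2 = 2 · 1 + 0
gcd(781, 160) = 1.
Track Bezout coefficients alongside the remainders: start with r₀ = 781 = a·1 + b·0 (s = 1, t = 0) and r₁ = 160 = a·0 + b·1 (s = 0, t = 1); each new remainder r_{k+1} = r_{k-1} − q_k·r_k inherits s_{k+1} = s_{k-1} − q_k·s_k, t_{k+1} = t_{k-1} − q_k·t_k, so r_k = a·s_k + b·t_k at every step:
  q = 4: r = 141, s = 1 − 4·0 = 1, t = 0 − 4·1 = -4  (check: 781·1 + 160·(-4) = 141)
  q = 1: r = 19, s = 0 − 1·1 = -1, t = 1 − 1·(-4) = 5  (check: 781·(-1) + 160·5 = 19)
  q = 7: r = 8, s = 1 − 7·(-1) = 8, t = -4 − 7·5 = -39  (check: 781·8 + 160·(-39) = 8)
  q = 2: r = 3, s = -1 − 2·8 = -17, t = 5 − 2·(-39) = 83  (check: 781·(-17) + 160·83 = 3)
  q = 2: r = 2, s = 8 − 2·(-17) = 42, t = -39 − 2·83 = -205  (check: 781·42 + 160·(-205) = 2)
  q = 1: r = 1, s = -17 − 1·42 = -59, t = 83 − 1·(-205) = 288  (check: 781·(-59) + 160·288 = 1)
The row with r = 1 (the gcd) gives the Bezout coefficients s = -59, t = 288.
Result: 781 · (-59) + 160 · (288) = 1.

gcd(781, 160) = 1; s = -59, t = 288 (check: 781·(-59) + 160·288 = 1).


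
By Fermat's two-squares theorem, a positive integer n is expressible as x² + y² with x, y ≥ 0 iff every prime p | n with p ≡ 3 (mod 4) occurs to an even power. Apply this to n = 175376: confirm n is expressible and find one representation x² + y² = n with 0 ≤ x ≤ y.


Step 1: Factor n = 175376 = 2^4 · 97 · 113.
Step 2: Check the mod-4 condition on each prime factor: 2 = 2 (special); 97 ≡ 1 (mod 4), exponent 1; 113 ≡ 1 (mod 4), exponent 1.
All primes ≡ 3 (mod 4) appear to even exponent (or don't appear), so by the two-squares theorem n IS expressible as a sum of two squares.
Step 3: Build a representation. Group n = k² · m with k = 4 and m = 97 · 113 = 10961 (a product of primes ≡ 1 (mod 4)); a representation of m scales to one of n via (k·x)² + (k·y)² = k²(x² + y²). Each prime p ≡ 1 (mod 4) is itself a sum of two squares; find a² by testing p − a² for a perfect square:
  97: 97 − 1² = 96, 97 − 2² = 93, 97 − 3² = 88, 97 − 4² = 81 = 9² ⇒ 97 = 4² + 9².
  113: 113 − 1² = 112, 113 − 2² = 109, 113 − 3² = 104, 113 − 4² = 97, 113 − 5² = 88, 113 − 6² = 77, 113 − 7² = 64 = 8² ⇒ 113 = 7² + 8².
  Combine using the Brahmagupta–Fibonacci identity (a² + b²)(c² + d²) = (ac − bd)² + (ad + bc)² = (ac + bd)² + (ad − bc)²:
  97 · 113 = 10961: from (4² + 9²)(7² + 8²), take (4·7 − 9·8, 4·8 + 9·7) = (28 − 72, 32 + 63) = (-44, 95); dropping signs (only squares matter) gives (44, 95); check 44² + 95² = 1936 + 9025 = 10961 ✓.
  Scale by k = 4: (4·44, 4·95) = (176, 380).
Step 4: Order so x ≤ y and verify: 176² + 380² = 30976 + 144400 = 175376 = n. ✓

n = 175376 = 176² + 380² (one valid representation with x ≤ y).


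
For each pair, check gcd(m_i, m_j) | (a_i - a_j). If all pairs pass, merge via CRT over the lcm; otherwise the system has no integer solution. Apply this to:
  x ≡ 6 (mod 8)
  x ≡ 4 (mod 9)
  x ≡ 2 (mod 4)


Moduli 8, 9, 4 are not pairwise coprime, so CRT works modulo lcm(m_i) when all pairwise compatibility conditions hold.
Pairwise compatibility: gcd(m_i, m_j) must divide a_i - a_j for every pair.
Merge one congruence at a time:
  Start: x ≡ 6 (mod 8).
  Combine with x ≡ 4 (mod 9): gcd(8, 9) = 1; 4 - 6 = -2, which IS divisible by 1, so compatible.
    Write x = 6 + 8·t and substitute into x ≡ 4 (mod 9): 8·t ≡ 4 − 6 = -2 (mod 9).
    Reduce coefficients mod 9: 8·t ≡ 7 (mod 9).
    The inverse of 8 mod 9 is 8 (since 8·8 = 64 = 7·9 + 1), so t ≡ 8·7 = 56 ≡ 2 (mod 9).
    Then x = 6 + 8·2 = 22, valid modulo lcm(8, 9) = 72: x ≡ 22 (mod 72).
  Combine with x ≡ 2 (mod 4): gcd(72, 4) = 4; 2 - 22 = -20, which IS divisible by 4, so compatible.
    Write x = 22 + 72·t and substitute into x ≡ 2 (mod 4): 72·t ≡ 2 − 22 = -20 (mod 4).
    Divide the congruence (and modulus) by g = 4: 18·t ≡ -5 (mod 1).
    Modulo 1 every t works; take t = 0.
    Then x = 22 + 72·0 = 22, valid modulo lcm(72, 4) = 72: x ≡ 22 (mod 72).
Verify: 22 mod 8 = 6, 22 mod 9 = 4, 22 mod 4 = 2.

x ≡ 22 (mod 72).


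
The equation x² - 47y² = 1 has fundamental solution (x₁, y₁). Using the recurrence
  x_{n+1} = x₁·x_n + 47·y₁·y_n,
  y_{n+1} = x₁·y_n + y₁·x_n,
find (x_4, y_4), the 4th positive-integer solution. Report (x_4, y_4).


Step 1: Find the fundamental solution (x₁, y₁) of x² - 47y² = 1.
  Expand √47 as a continued fraction. a₀ = ⌊√47⌋ = 6; iterate m_{k+1} = d_k·a_k − m_k, d_{k+1} = (47 − m_{k+1}²)/d_k, a_{k+1} = ⌊(a₀ + m_{k+1})/d_{k+1}⌋ (starting m₀ = 0, d₀ = 1), with convergents p_k = a_k·p_{k-1} + p_{k-2}, q_k = a_k·q_{k-1} + q_{k-2} (p₋₁ = 1, q₋₁ = 0):
  k = 0: a₀ = 6; p₀/q₀ = 6/1; p₀² − 47·q₀² = 36 − 47 = -11.
  k = 1: m = 6, d = 11, a = ⌊(6 + 6)/11⌋ = 1; p/q = (1·6 + 1)/(1·1 + 0) = 7/1; p² − 47·q² = 49 − 47 = 2.
  k = 2: m = 5, d = 2, a = ⌊(6 + 5)/2⌋ = 5; p/q = (5·7 + 6)/(5·1 + 1) = 41/6; p² − 47·q² = 1681 − 1692 = -11.
  k = 3: m = 5, d = 11, a = ⌊(6 + 5)/11⌋ = 1; p/q = (1·41 + 7)/(1·6 + 1) = 48/7; p² − 47·q² = 2304 − 2303 = 1.
  The first convergent with p² − 47·q² = 1 gives the fundamental solution (x₁, y₁) = (48, 7).
Step 2: Apply the recurrence (x_{n+1}, y_{n+1}) = (x₁x_n + 47y₁y_n, x₁y_n + y₁x_n) repeatedly.
  From (x_1, y_1) = (48, 7): x_2 = 48·48 + 47·7·7 = 4607; y_2 = 48·7 + 7·48 = 672.
  From (x_2, y_2) = (4607, 672): x_3 = 48·4607 + 47·7·672 = 442224; y_3 = 48·672 + 7·4607 = 64505.
  From (x_3, y_3) = (442224, 64505): x_4 = 48·442224 + 47·7·64505 = 42448897; y_4 = 48·64505 + 7·442224 = 6191808.
Step 3: Verify x_4² - 47·y_4² = 1801908856516609 - 1801908856516608 = 1 (should be 1). ✓

(x_1, y_1) = (48, 7); (x_4, y_4) = (42448897, 6191808).


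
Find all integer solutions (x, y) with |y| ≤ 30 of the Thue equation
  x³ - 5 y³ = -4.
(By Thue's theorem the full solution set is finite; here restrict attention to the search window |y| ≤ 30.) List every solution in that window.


The equation is x³ - 5y³ = -4. For fixed y, x³ = 5·y³ − 4, so a solution requires the RHS to be a perfect cube.
Strategy: iterate y from -30 to 30, compute RHS = 5·y³ − 4, and check whether it is a (positive or negative) perfect cube.
Check small values of y:
  y = 0: RHS = -4 is not a perfect cube.
  y = 1: RHS = 1 = (1)³ ⇒ x = 1 works.
  y = -1: RHS = -9 is not a perfect cube.
  y = 2: RHS = 36 is not a perfect cube.
  y = -2: RHS = -44 is not a perfect cube.
  y = 3: RHS = 131 is not a perfect cube.
  y = -3: RHS = -139 is not a perfect cube.
Continuing the search up to |y| = 30 finds no further solutions beyond those listed.
Collected solutions: (1, 1).

Solutions (with |y| ≤ 30): (1, 1).


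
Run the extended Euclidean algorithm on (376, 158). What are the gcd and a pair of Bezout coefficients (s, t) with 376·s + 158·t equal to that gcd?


Euclidean algorithm on (376, 158) — divide until remainder is 0:
  376 = 2 · 158 + 60
  158 = 2 · 60 + 38
  60 = 1 · 38 + 22
  38 = 1 · 22 + 16
  22 = 1 · 16 + 6
  16 = 2 · 6 + 4
  6 = 1 · 4 + 2
  4 = 2 · 2 + 0
gcd(376, 158) = 2.
Track Bezout coefficients alongside the remainders: start with r₀ = 376 = a·1 + b·0 (s = 1, t = 0) and r₁ = 158 = a·0 + b·1 (s = 0, t = 1); each new remainder r_{k+1} = r_{k-1} − q_k·r_k inherits s_{k+1} = s_{k-1} − q_k·s_k, t_{k+1} = t_{k-1} − q_k·t_k, so r_k = a·s_k + b·t_k at every step:
  q = 2: r = 60, s = 1 − 2·0 = 1, t = 0 − 2·1 = -2  (check: 376·1 + 158·(-2) = 60)
  q = 2: r = 38, s = 0 − 2·1 = -2, t = 1 − 2·(-2) = 5  (check: 376·(-2) + 158·5 = 38)
  q = 1: r = 22, s = 1 − 1·(-2) = 3, t = -2 − 1·5 = -7  (check: 376·3 + 158·(-7) = 22)
  q = 1: r = 16, s = -2 − 1·3 = -5, t = 5 − 1·(-7) = 12  (check: 376·(-5) + 158·12 = 16)
  q = 1: r = 6, s = 3 − 1·(-5) = 8, t = -7 − 1·12 = -19  (check: 376·8 + 158·(-19) = 6)
  q = 2: r = 4, s = -5 − 2·8 = -21, t = 12 − 2·(-19) = 50  (check: 376·(-21) + 158·50 = 4)
  q = 1: r = 2, s = 8 − 1·(-21) = 29, t = -19 − 1·50 = -69  (check: 376·29 + 158·(-69) = 2)
The row with r = 2 (the gcd) gives the Bezout coefficients s = 29, t = -69.
Result: 376 · (29) + 158 · (-69) = 2.

gcd(376, 158) = 2; s = 29, t = -69 (check: 376·29 + 158·(-69) = 2).


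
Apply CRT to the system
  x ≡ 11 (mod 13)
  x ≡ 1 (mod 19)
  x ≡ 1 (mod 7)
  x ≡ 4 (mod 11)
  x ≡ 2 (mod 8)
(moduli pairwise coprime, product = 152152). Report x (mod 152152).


Product of moduli M = 13 · 19 · 7 · 11 · 8 = 152152.
Merge one congruence at a time:
  Start: x ≡ 11 (mod 13).
  Combine with x ≡ 1 (mod 19); new modulus lcm = 247.
    Write x = 11 + 13·t and substitute into x ≡ 1 (mod 19): 13·t ≡ 1 − 11 = -10 (mod 19).
    Reduce coefficients mod 19: 13·t ≡ 9 (mod 19).
    The inverse of 13 mod 19 is 3 (since 13·3 = 39 = 2·19 + 1), so t ≡ 3·9 = 27 ≡ 8 (mod 19).
    Then x = 11 + 13·8 = 115, valid modulo lcm(13, 19) = 247: x ≡ 115 (mod 247).
  Combine with x ≡ 1 (mod 7); new modulus lcm = 1729.
    Write x = 115 + 247·t and substitute into x ≡ 1 (mod 7): 247·t ≡ 1 − 115 = -114 (mod 7).
    Reduce coefficients mod 7: 2·t ≡ 5 (mod 7).
    The inverse of 2 mod 7 is 4 (since 2·4 = 8 = 1·7 + 1), so t ≡ 4·5 = 20 ≡ 6 (mod 7).
    Then x = 115 + 247·6 = 1597, valid modulo lcm(247, 7) = 1729: x ≡ 1597 (mod 1729).
  Combine with x ≡ 4 (mod 11); new modulus lcm = 19019.
    Write x = 1597 + 1729·t and substitute into x ≡ 4 (mod 11): 1729·t ≡ 4 − 1597 = -1593 (mod 11).
    Reduce coefficients mod 11: 2·t ≡ 2 (mod 11).
    The inverse of 2 mod 11 is 6 (since 2·6 = 12 = 1·11 + 1), so t ≡ 6·2 = 12 ≡ 1 (mod 11).
    Then x = 1597 + 1729·1 = 3326, valid modulo lcm(1729, 11) = 19019: x ≡ 3326 (mod 19019).
  Combine with x ≡ 2 (mod 8); new modulus lcm = 152152.
    Write x = 3326 + 19019·t and substitute into x ≡ 2 (mod 8): 19019·t ≡ 2 − 3326 = -3324 (mod 8).
    Reduce coefficients mod 8: 3·t ≡ 4 (mod 8).
    The inverse of 3 mod 8 is 3 (since 3·3 = 9 = 1·8 + 1), so t ≡ 3·4 = 12 ≡ 4 (mod 8).
    Then x = 3326 + 19019·4 = 79402, valid modulo lcm(19019, 8) = 152152: x ≡ 79402 (mod 152152).
Verify against each original: 79402 mod 13 = 11, 79402 mod 19 = 1, 79402 mod 7 = 1, 79402 mod 11 = 4, 79402 mod 8 = 2.

x ≡ 79402 (mod 152152).


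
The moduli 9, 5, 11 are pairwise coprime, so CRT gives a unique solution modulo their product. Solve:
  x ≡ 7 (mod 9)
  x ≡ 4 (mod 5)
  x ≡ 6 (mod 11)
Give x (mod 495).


Moduli 9, 5, 11 are pairwise coprime; by CRT there is a unique solution modulo M = 9 · 5 · 11 = 495.
Solve pairwise, accumulating the modulus:
  Start with x ≡ 7 (mod 9).
  Combine with x ≡ 4 (mod 5): since gcd(9, 5) = 1, we get a unique residue mod 45.
    Write x = 7 + 9·t and substitute into x ≡ 4 (mod 5): 9·t ≡ 4 − 7 = -3 (mod 5).
    Reduce coefficients mod 5: 4·t ≡ 2 (mod 5).
    The inverse of 4 mod 5 is 4 (since 4·4 = 16 = 3·5 + 1), so t ≡ 4·2 = 8 ≡ 3 (mod 5).
    Then x = 7 + 9·3 = 34, valid modulo lcm(9, 5) = 45: x ≡ 34 (mod 45).
  Combine with x ≡ 6 (mod 11): since gcd(45, 11) = 1, we get a unique residue mod 495.
    Write x = 34 + 45·t and substitute into x ≡ 6 (mod 11): 45·t ≡ 6 − 34 = -28 (mod 11).
    Reduce coefficients mod 11: 1·t ≡ 5 (mod 11).
    So t ≡ 5 (mod 11).
    Then x = 34 + 45·5 = 259, valid modulo lcm(45, 11) = 495: x ≡ 259 (mod 495).
Verify: 259 mod 9 = 7 ✓, 259 mod 5 = 4 ✓, 259 mod 11 = 6 ✓.

x ≡ 259 (mod 495).


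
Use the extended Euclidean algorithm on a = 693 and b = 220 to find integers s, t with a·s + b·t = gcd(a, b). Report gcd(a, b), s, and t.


Euclidean algorithm on (693, 220) — divide until remainder is 0:
  693 = 3 · 220 + 33
  220 = 6 · 33 + 22
  33 = 1 · 22 + 11
  22 = 2 · 11 + 0
gcd(693, 220) = 11.
Track Bezout coefficients alongside the remainders: start with r₀ = 693 = a·1 + b·0 (s = 1, t = 0) and r₁ = 220 = a·0 + b·1 (s = 0, t = 1); each new remainder r_{k+1} = r_{k-1} − q_k·r_k inherits s_{k+1} = s_{k-1} − q_k·s_k, t_{k+1} = t_{k-1} − q_k·t_k, so r_k = a·s_k + b·t_k at every step:
  q = 3: r = 33, s = 1 − 3·0 = 1, t = 0 − 3·1 = -3  (check: 693·1 + 220·(-3) = 33)
  q = 6: r = 22, s = 0 − 6·1 = -6, t = 1 − 6·(-3) = 19  (check: 693·(-6) + 220·19 = 22)
  q = 1: r = 11, s = 1 − 1·(-6) = 7, t = -3 − 1·19 = -22  (check: 693·7 + 220·(-22) = 11)
The row with r = 11 (the gcd) gives the Bezout coefficients s = 7, t = -22.
Result: 693 · (7) + 220 · (-22) = 11.

gcd(693, 220) = 11; s = 7, t = -22 (check: 693·7 + 220·(-22) = 11).


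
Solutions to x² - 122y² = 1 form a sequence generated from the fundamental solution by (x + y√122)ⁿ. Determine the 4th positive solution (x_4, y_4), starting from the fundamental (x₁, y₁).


Step 1: Find the fundamental solution (x₁, y₁) of x² - 122y² = 1.
  Expand √122 as a continued fraction. a₀ = ⌊√122⌋ = 11; iterate m_{k+1} = d_k·a_k − m_k, d_{k+1} = (122 − m_{k+1}²)/d_k, a_{k+1} = ⌊(a₀ + m_{k+1})/d_{k+1}⌋ (starting m₀ = 0, d₀ = 1), with convergents p_k = a_k·p_{k-1} + p_{k-2}, q_k = a_k·q_{k-1} + q_{k-2} (p₋₁ = 1, q₋₁ = 0):
  k = 0: a₀ = 11; p₀/q₀ = 11/1; p₀² − 122·q₀² = 121 − 122 = -1.
  k = 1: m = 11, d = 1, a = ⌊(11 + 11)/1⌋ = 22; p/q = (22·11 + 1)/(22·1 + 0) = 243/22; p² − 122·q² = 59049 − 59048 = 1.
  The first convergent with p² − 122·q² = 1 gives the fundamental solution (x₁, y₁) = (243, 22).
Step 2: Apply the recurrence (x_{n+1}, y_{n+1}) = (x₁x_n + 122y₁y_n, x₁y_n + y₁x_n) repeatedly.
  From (x_1, y_1) = (243, 22): x_2 = 243·243 + 122·22·22 = 118097; y_2 = 243·22 + 22·243 = 10692.
  From (x_2, y_2) = (118097, 10692): x_3 = 243·118097 + 122·22·10692 = 57394899; y_3 = 243·10692 + 22·118097 = 5196290.
  From (x_3, y_3) = (57394899, 5196290): x_4 = 243·57394899 + 122·22·5196290 = 27893802817; y_4 = 243·5196290 + 22·57394899 = 2525386248.
Step 3: Verify x_4² - 122·y_4² = 778064235593677135489 - 778064235593677135488 = 1 (should be 1). ✓

(x_1, y_1) = (243, 22); (x_4, y_4) = (27893802817, 2525386248).


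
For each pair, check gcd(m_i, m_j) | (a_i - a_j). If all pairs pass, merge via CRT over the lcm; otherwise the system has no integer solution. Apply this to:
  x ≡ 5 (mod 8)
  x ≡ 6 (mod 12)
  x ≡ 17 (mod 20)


Moduli 8, 12, 20 are not pairwise coprime, so CRT works modulo lcm(m_i) when all pairwise compatibility conditions hold.
Pairwise compatibility: gcd(m_i, m_j) must divide a_i - a_j for every pair.
Merge one congruence at a time:
  Start: x ≡ 5 (mod 8).
  Combine with x ≡ 6 (mod 12): gcd(8, 12) = 4, and 6 - 5 = 1 is NOT divisible by 4.
    ⇒ system is inconsistent (no integer solution).

No solution (the system is inconsistent).


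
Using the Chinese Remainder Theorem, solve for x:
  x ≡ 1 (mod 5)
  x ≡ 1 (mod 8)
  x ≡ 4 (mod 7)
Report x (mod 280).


Moduli 5, 8, 7 are pairwise coprime; by CRT there is a unique solution modulo M = 5 · 8 · 7 = 280.
Solve pairwise, accumulating the modulus:
  Start with x ≡ 1 (mod 5).
  Combine with x ≡ 1 (mod 8): since gcd(5, 8) = 1, we get a unique residue mod 40.
    Write x = 1 + 5·t and substitute into x ≡ 1 (mod 8): 5·t ≡ 1 − 1 = 0 (mod 8).
    The inverse of 5 mod 8 is 5 (since 5·5 = 25 = 3·8 + 1), so t ≡ 5·0 = 0 ≡ 0 (mod 8).
    Then x = 1 + 5·0 = 1, valid modulo lcm(5, 8) = 40: x ≡ 1 (mod 40).
  Combine with x ≡ 4 (mod 7): since gcd(40, 7) = 1, we get a unique residue mod 280.
    Write x = 1 + 40·t and substitute into x ≡ 4 (mod 7): 40·t ≡ 4 − 1 = 3 (mod 7).
    Reduce coefficients mod 7: 5·t ≡ 3 (mod 7).
    The inverse of 5 mod 7 is 3 (since 5·3 = 15 = 2·7 + 1), so t ≡ 3·3 = 9 ≡ 2 (mod 7).
    Then x = 1 + 40·2 = 81, valid modulo lcm(40, 7) = 280: x ≡ 81 (mod 280).
Verify: 81 mod 5 = 1 ✓, 81 mod 8 = 1 ✓, 81 mod 7 = 4 ✓.

x ≡ 81 (mod 280).


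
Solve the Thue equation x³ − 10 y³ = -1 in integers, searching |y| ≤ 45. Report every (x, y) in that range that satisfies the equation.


The equation is x³ - 10y³ = -1. For fixed y, x³ = 10·y³ − 1, so a solution requires the RHS to be a perfect cube.
Strategy: iterate y from -45 to 45, compute RHS = 10·y³ − 1, and check whether it is a (positive or negative) perfect cube.
Check small values of y:
  y = 0: RHS = -1 = (-1)³ ⇒ x = -1 works.
  y = 1: RHS = 9 is not a perfect cube.
  y = -1: RHS = -11 is not a perfect cube.
  y = 2: RHS = 79 is not a perfect cube.
  y = -2: RHS = -81 is not a perfect cube.
  y = 3: RHS = 269 is not a perfect cube.
  y = -3: RHS = -271 is not a perfect cube.
Continuing the search up to |y| = 45 finds no further solutions beyond those listed.
Collected solutions: (-1, 0).

Solutions (with |y| ≤ 45): (-1, 0).


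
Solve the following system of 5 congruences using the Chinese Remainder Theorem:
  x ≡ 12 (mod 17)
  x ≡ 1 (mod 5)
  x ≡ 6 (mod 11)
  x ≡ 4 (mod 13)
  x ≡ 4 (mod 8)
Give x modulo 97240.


Product of moduli M = 17 · 5 · 11 · 13 · 8 = 97240.
Merge one congruence at a time:
  Start: x ≡ 12 (mod 17).
  Combine with x ≡ 1 (mod 5); new modulus lcm = 85.
    Write x = 12 + 17·t and substitute into x ≡ 1 (mod 5): 17·t ≡ 1 − 12 = -11 (mod 5).
    Reduce coefficients mod 5: 2·t ≡ 4 (mod 5).
    The inverse of 2 mod 5 is 3 (since 2·3 = 6 = 1·5 + 1), so t ≡ 3·4 = 12 ≡ 2 (mod 5).
    Then x = 12 + 17·2 = 46, valid modulo lcm(17, 5) = 85: x ≡ 46 (mod 85).
  Combine with x ≡ 6 (mod 11); new modulus lcm = 935.
    Write x = 46 + 85·t and substitute into x ≡ 6 (mod 11): 85·t ≡ 6 − 46 = -40 (mod 11).
    Reduce coefficients mod 11: 8·t ≡ 4 (mod 11).
    The inverse of 8 mod 11 is 7 (since 8·7 = 56 = 5·11 + 1), so t ≡ 7·4 = 28 ≡ 6 (mod 11).
    Then x = 46 + 85·6 = 556, valid modulo lcm(85, 11) = 935: x ≡ 556 (mod 935).
  Combine with x ≡ 4 (mod 13); new modulus lcm = 12155.
    Write x = 556 + 935·t and substitute into x ≡ 4 (mod 13): 935·t ≡ 4 − 556 = -552 (mod 13).
    Reduce coefficients mod 13: 12·t ≡ 7 (mod 13).
    The inverse of 12 mod 13 is 12 (since 12·12 = 144 = 11·13 + 1), so t ≡ 12·7 = 84 ≡ 6 (mod 13).
    Then x = 556 + 935·6 = 6166, valid modulo lcm(935, 13) = 12155: x ≡ 6166 (mod 12155).
  Combine with x ≡ 4 (mod 8); new modulus lcm = 97240.
    Write x = 6166 + 12155·t and substitute into x ≡ 4 (mod 8): 12155·t ≡ 4 − 6166 = -6162 (mod 8).
    Reduce coefficients mod 8: 3·t ≡ 6 (mod 8).
    The inverse of 3 mod 8 is 3 (since 3·3 = 9 = 1·8 + 1), so t ≡ 3·6 = 18 ≡ 2 (mod 8).
    Then x = 6166 + 12155·2 = 30476, valid modulo lcm(12155, 8) = 97240: x ≡ 30476 (mod 97240).
Verify against each original: 30476 mod 17 = 12, 30476 mod 5 = 1, 30476 mod 11 = 6, 30476 mod 13 = 4, 30476 mod 8 = 4.

x ≡ 30476 (mod 97240).


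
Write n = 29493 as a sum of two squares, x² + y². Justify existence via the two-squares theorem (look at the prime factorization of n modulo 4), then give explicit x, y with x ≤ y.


Step 1: Factor n = 29493 = 3^2 · 29 · 113.
Step 2: Check the mod-4 condition on each prime factor: 3 ≡ 3 (mod 4), exponent 2 (must be even); 29 ≡ 1 (mod 4), exponent 1; 113 ≡ 1 (mod 4), exponent 1.
All primes ≡ 3 (mod 4) appear to even exponent (or don't appear), so by the two-squares theorem n IS expressible as a sum of two squares.
Step 3: Build a representation. Group n = k² · m with k = 3 and m = 29 · 113 = 3277 (a product of primes ≡ 1 (mod 4)); a representation of m scales to one of n via (k·x)² + (k·y)² = k²(x² + y²). Each prime p ≡ 1 (mod 4) is itself a sum of two squares; find a² by testing p − a² for a perfect square:
  29: 29 − 1² = 28, 29 − 2² = 25 = 5² ⇒ 29 = 2² + 5².
  113: 113 − 1² = 112, 113 − 2² = 109, 113 − 3² = 104, 113 − 4² = 97, 113 − 5² = 88, 113 − 6² = 77, 113 − 7² = 64 = 8² ⇒ 113 = 7² + 8².
  Combine using the Brahmagupta–Fibonacci identity (a² + b²)(c² + d²) = (ac − bd)² + (ad + bc)² = (ac + bd)² + (ad − bc)²:
  29 · 113 = 3277: from (2² + 5²)(7² + 8²), take (2·7 − 5·8, 2·8 + 5·7) = (14 − 40, 16 + 35) = (-26, 51); dropping signs (only squares matter) gives (26, 51); check 26² + 51² = 676 + 2601 = 3277 ✓.
  Scale by k = 3: (3·26, 3·51) = (78, 153).
Step 4: Order so x ≤ y and verify: 78² + 153² = 6084 + 23409 = 29493 = n. ✓

n = 29493 = 78² + 153² (one valid representation with x ≤ y).


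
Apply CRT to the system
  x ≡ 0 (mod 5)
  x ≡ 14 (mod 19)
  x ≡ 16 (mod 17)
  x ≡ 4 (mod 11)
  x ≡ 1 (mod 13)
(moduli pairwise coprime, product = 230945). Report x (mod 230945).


Product of moduli M = 5 · 19 · 17 · 11 · 13 = 230945.
Merge one congruence at a time:
  Start: x ≡ 0 (mod 5).
  Combine with x ≡ 14 (mod 19); new modulus lcm = 95.
    Write x = 0 + 5·t and substitute into x ≡ 14 (mod 19): 5·t ≡ 14 − 0 = 14 (mod 19).
    The inverse of 5 mod 19 is 4 (since 5·4 = 20 = 1·19 + 1), so t ≡ 4·14 = 56 ≡ 18 (mod 19).
    Then x = 0 + 5·18 = 90, valid modulo lcm(5, 19) = 95: x ≡ 90 (mod 95).
  Combine with x ≡ 16 (mod 17); new modulus lcm = 1615.
    Write x = 90 + 95·t and substitute into x ≡ 16 (mod 17): 95·t ≡ 16 − 90 = -74 (mod 17).
    Reduce coefficients mod 17: 10·t ≡ 11 (mod 17).
    The inverse of 10 mod 17 is 12 (since 10·12 = 120 = 7·17 + 1), so t ≡ 12·11 = 132 ≡ 13 (mod 17).
    Then x = 90 + 95·13 = 1325, valid modulo lcm(95, 17) = 1615: x ≡ 1325 (mod 1615).
  Combine with x ≡ 4 (mod 11); new modulus lcm = 17765.
    Write x = 1325 + 1615·t and substitute into x ≡ 4 (mod 11): 1615·t ≡ 4 − 1325 = -1321 (mod 11).
    Reduce coefficients mod 11: 9·t ≡ 10 (mod 11).
    The inverse of 9 mod 11 is 5 (since 9·5 = 45 = 4·11 + 1), so t ≡ 5·10 = 50 ≡ 6 (mod 11).
    Then x = 1325 + 1615·6 = 11015, valid modulo lcm(1615, 11) = 17765: x ≡ 11015 (mod 17765).
  Combine with x ≡ 1 (mod 13); new modulus lcm = 230945.
    Write x = 11015 + 17765·t and substitute into x ≡ 1 (mod 13): 17765·t ≡ 1 − 11015 = -11014 (mod 13).
    Reduce coefficients mod 13: 7·t ≡ 10 (mod 13).
    The inverse of 7 mod 13 is 2 (since 7·2 = 14 = 1·13 + 1), so t ≡ 2·10 = 20 ≡ 7 (mod 13).
    Then x = 11015 + 17765·7 = 135370, valid modulo lcm(17765, 13) = 230945: x ≡ 135370 (mod 230945).
Verify against each original: 135370 mod 5 = 0, 135370 mod 19 = 14, 135370 mod 17 = 16, 135370 mod 11 = 4, 135370 mod 13 = 1.

x ≡ 135370 (mod 230945).
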